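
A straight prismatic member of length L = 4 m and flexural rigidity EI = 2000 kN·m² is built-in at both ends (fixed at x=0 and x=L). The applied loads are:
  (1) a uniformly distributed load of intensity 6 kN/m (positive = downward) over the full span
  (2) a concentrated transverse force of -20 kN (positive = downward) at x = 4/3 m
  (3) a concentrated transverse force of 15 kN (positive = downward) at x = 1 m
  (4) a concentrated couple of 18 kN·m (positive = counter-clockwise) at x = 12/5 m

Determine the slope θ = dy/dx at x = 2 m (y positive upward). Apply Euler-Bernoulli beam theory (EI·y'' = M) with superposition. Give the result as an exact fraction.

Load 1 — uniform load w=6 kN/m over full span:
  θ_1 = -wx(L-x)(L-2x)/(12EI) = -6·2·(4-2)·(4-2·2)/(12·2000) = 0 rad
Load 2 — point force P=-20 kN at a=4/3 m (b=L-a=8/3):
  θ_2 = Pa²(L-x)(2bL-(3b+a)(L-x))/(2L³EI)  [x>a] = (-20)·(4/3)²·(4-2)·(2·(8/3)·4-(3·(8/3)+(4/3))·(4-2))/(2·4³·2000) = -1/1350 rad
Load 3 — point force P=15 kN at a=1 m (b=L-a=3):
  θ_3 = Pa²(L-x)(2bL-(3b+a)(L-x))/(2L³EI)  [x>a] = 15·1²·(4-2)·(2·3·4-(3·3+1)·(4-2))/(2·4³·2000) = 3/6400 rad
Load 4 — applied couple M₀=18 kN·m at a=12/5 m (b=L-a=8/5):
  θ_4 = (R_Ax²/2 - M_Ax)/EI  [x≤a] with R_A=162/25, M_A=144/25 = ((162/25)·2²/2 - (144/25)·2)/2000 = 9/12500 rad
Superposition: θ = Σ θ_i = 9677/21600000 rad ≈ 0.000448 rad

θ(2) = 9677/21600000 rad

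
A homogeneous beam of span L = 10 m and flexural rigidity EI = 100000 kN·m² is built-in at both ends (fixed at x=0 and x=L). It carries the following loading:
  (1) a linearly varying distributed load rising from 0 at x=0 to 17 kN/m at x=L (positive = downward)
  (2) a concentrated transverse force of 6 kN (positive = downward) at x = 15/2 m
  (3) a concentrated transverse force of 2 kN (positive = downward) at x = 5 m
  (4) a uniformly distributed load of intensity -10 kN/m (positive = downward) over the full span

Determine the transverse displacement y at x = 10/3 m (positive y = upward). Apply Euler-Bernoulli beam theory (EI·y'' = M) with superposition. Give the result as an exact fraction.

y(10/3) = 233/933120 m

Load 1 — triangular load w₀=17 kN/m (0→w₀ over full span):
  y_1 = -w₀x²(L-x)²(x+2L)/(120LEI) = -17·(10/3)²·(10-(10/3))²·((10/3)+2·10)/(120·10·100000) = -119/72900 m
Load 2 — point force P=6 kN at a=15/2 m (b=L-a=5/2):
  y_2 = -Pb²x²(3aL-(3a+b)x)/(6L³EI)  [x≤a] = -6·(5/2)²·(10/3)²·(3·(15/2)·10-(3·(15/2)+(5/2))·(10/3))/(6·10³·100000) = -17/172800 m
Load 3 — point force P=2 kN at a=5 m (b=L-a=5):
  y_3 = -Pb²x²(3aL-(3a+b)x)/(6L³EI)  [x≤a] = -2·5²·(10/3)²·(3·5·10-(3·5+5)·(10/3))/(6·10³·100000) = -1/12960 m
Load 4 — uniform load w=-10 kN/m over full span:
  y_4 = -wx²(L-x)²/(24EI) = -(-10)·(10/3)²·(10-(10/3))²/(24·100000) = 1/486 m
Superposition: y = Σ y_i = 233/933120 m ≈ 0.000250 m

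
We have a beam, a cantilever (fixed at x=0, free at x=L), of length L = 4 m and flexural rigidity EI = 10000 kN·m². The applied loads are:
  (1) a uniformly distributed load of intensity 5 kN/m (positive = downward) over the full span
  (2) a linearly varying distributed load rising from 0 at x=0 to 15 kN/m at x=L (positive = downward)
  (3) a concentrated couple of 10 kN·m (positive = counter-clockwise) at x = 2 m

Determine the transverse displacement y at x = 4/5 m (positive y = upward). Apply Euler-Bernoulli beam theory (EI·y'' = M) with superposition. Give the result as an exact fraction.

Load 1 — uniform load w=5 kN/m over full span:
  y_1 = -wx²(x²-4Lx+6L²)/(24EI) = -5·(4/5)²·((4/5)²-4·4·(4/5)+6·4²)/(24·10000) = -262/234375 m
Load 2 — triangular load w₀=15 kN/m (0→w₀ over full span):
  y_2 = (w₀Lx³/12-w₀L²x²/6-w₀x⁵/(120L))/EI = (15·4·(4/5)³/12-15·4²·(4/5)²/6-15·(4/5)⁵/(120·4))/10000 = -4502/1953125 m
Load 3 — applied couple M₀=10 kN·m at a=2 m (b=L-a=2):
  y_3 = M₀x²/(2EI)  [x≤a] = 10·(4/5)²/(2·10000) = 1/3125 m
Superposition: y = Σ y_i = -18181/5859375 m ≈ -0.003103 m

y(4/5) = -18181/5859375 m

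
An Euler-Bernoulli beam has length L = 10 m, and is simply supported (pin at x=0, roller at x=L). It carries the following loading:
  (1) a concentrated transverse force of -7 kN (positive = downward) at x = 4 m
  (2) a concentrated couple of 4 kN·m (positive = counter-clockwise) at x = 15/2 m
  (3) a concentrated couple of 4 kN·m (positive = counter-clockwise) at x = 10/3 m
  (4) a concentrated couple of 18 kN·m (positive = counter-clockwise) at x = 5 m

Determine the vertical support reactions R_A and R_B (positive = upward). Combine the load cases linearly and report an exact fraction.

Load 1 — point force P=-7 kN at a=4 m (b=L-a=6):
  R_A = Pb/L = (-7)·6/10 = -21/5 kN
  R_B = Pa/L = (-7)·4/10 = -14/5 kN
Load 2 — applied couple M₀=4 kN·m at a=15/2 m (b=L-a=5/2):
  R_A = M₀/L = 4/10 = 2/5 kN
  R_B = -M₀/L = -4/10 = -2/5 kN
Load 3 — applied couple M₀=4 kN·m at a=10/3 m (b=L-a=20/3):
  R_A = M₀/L = 4/10 = 2/5 kN
  R_B = -M₀/L = -4/10 = -2/5 kN
Load 4 — applied couple M₀=18 kN·m at a=5 m (b=L-a=5):
  R_A = M₀/L = 18/10 = 9/5 kN
  R_B = -M₀/L = -18/10 = -9/5 kN
Superposition: R_A = -8/5 kN, R_B = -27/5 kN

R_A = -8/5 kN, R_B = -27/5 kN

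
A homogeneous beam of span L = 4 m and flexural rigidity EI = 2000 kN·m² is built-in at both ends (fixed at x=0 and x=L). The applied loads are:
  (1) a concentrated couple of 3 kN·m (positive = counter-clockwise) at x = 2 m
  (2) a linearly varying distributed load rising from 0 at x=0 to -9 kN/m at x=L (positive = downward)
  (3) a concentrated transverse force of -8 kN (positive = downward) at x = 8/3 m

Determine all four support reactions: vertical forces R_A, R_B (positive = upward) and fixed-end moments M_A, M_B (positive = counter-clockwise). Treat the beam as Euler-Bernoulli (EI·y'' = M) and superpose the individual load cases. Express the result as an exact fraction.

R_A = -6857/1080 kN, M_A = -3467/540 kN·m, R_B = -21223/1080 kN, M_B = 6853/540 kN·m

Load 1 — applied couple M₀=3 kN·m at a=2 m (b=L-a=2):
  R_A = 6M₀ab/L³ = 6·3·2·2/4³ = 9/8 kN
  M_A = M₀b(2a-b)/L² = 3·2·(2·2-2)/4² = 3/4 kN·m
  R_B = -6M₀ab/L³ = -6·3·2·2/4³ = -9/8 kN
  M_B = M₀a(2b-a)/L² = 3·2·(2·2-2)/4² = 3/4 kN·m
Load 2 — triangular load w₀=-9 kN/m (0→w₀ over full span):
  R_A = 3w₀L/20 = 3·(-9)·4/20 = -27/5 kN
  M_A = w₀L²/30 = (-9)·4²/30 = -24/5 kN·m
  R_B = 7w₀L/20 = 7·(-9)·4/20 = -63/5 kN
  M_B = -w₀L²/20 = -(-9)·4²/20 = 36/5 kN·m
Load 3 — point force P=-8 kN at a=8/3 m (b=L-a=4/3):
  R_A = Pb²(3a+b)/L³ = (-8)·(4/3)²·(3·(8/3)+(4/3))/4³ = -56/27 kN
  M_A = Pab²/L² = (-8)·(8/3)·(4/3)²/4² = -64/27 kN·m
  R_B = Pa²(a+3b)/L³ = (-8)·(8/3)²·((8/3)+3·(4/3))/4³ = -160/27 kN
  M_B = -Pa²b/L² = -(-8)·(8/3)²·(4/3)/4² = 128/27 kN·m
Superposition: R_A = -6857/1080 kN, M_A = -3467/540 kN·m, R_B = -21223/1080 kN, M_B = 6853/540 kN·m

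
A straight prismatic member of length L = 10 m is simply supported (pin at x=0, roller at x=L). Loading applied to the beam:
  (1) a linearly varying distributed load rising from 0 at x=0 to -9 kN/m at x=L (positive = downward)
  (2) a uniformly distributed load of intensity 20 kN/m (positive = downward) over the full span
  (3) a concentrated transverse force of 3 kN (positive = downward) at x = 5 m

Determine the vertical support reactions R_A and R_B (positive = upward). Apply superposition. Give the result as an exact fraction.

Load 1 — triangular load w₀=-9 kN/m (0→w₀ over full span):
  R_A = w₀L/6 = (-9)·10/6 = -15 kN
  R_B = w₀L/3 = (-9)·10/3 = -30 kN
Load 2 — uniform load w=20 kN/m over full span:
  R_A = wL/2 = 20·10/2 = 100 kN
  R_B = wL/2 = 20·10/2 = 100 kN
Load 3 — point force P=3 kN at a=5 m (b=L-a=5):
  R_A = Pb/L = 3·5/10 = 3/2 kN
  R_B = Pa/L = 3·5/10 = 3/2 kN
Superposition: R_A = 173/2 kN, R_B = 143/2 kN

R_A = 173/2 kN, R_B = 143/2 kN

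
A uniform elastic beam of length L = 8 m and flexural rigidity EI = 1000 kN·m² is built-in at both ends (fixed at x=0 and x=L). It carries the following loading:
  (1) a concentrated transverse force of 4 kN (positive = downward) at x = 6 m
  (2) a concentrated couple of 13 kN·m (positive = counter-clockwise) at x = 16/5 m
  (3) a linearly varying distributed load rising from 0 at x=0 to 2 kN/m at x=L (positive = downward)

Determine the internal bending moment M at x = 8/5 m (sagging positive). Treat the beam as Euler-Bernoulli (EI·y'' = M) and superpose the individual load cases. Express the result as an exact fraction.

Load 1 — point force P=4 kN at a=6 m (b=L-a=2):
  M_1 = Pb²(3a+b)x/L³ - Pab²/L²  [x≤a] = 4·2²·(3·6+2)·(8/5)/8³ - 4·6·2²/8² = -1/2 kN·m
Load 2 — applied couple M₀=13 kN·m at a=16/5 m (b=L-a=24/5):
  M_2 = R_Ax - M_A  [x≤a] with R_A=117/50, M_A=39/25 = (117/50)·(8/5) - (39/25) = 273/125 kN·m
Load 3 — triangular load w₀=2 kN/m (0→w₀ over full span):
  M_3 = 3w₀Lx/20 - w₀L²/30 - w₀x³/(6L) = 3·2·8·(8/5)/20 - 2·8²/30 - 2·(8/5)³/(6·8) = -224/375 kN·m
Superposition: M = Σ M_i = 163/150 kN·m ≈ 1.086667 kN·m

M(8/5) = 163/150 kN·m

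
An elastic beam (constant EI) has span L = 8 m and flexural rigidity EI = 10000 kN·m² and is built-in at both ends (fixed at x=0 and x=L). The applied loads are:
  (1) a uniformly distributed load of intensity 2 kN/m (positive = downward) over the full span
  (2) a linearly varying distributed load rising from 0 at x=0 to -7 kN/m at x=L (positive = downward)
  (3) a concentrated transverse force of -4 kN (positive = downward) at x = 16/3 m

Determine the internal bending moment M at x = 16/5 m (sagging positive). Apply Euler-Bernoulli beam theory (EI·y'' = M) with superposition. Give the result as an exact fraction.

Load 1 — uniform load w=2 kN/m over full span:
  M_1 = wLx/2 - wL²/12 - wx²/2 = 2·8·(16/5)/2 - 2·8²/12 - 2·(16/5)²/2 = 352/75 kN·m
Load 2 — triangular load w₀=-7 kN/m (0→w₀ over full span):
  M_2 = 3w₀Lx/20 - w₀L²/30 - w₀x³/(6L) = 3·(-7)·8·(16/5)/20 - (-7)·8²/30 - (-7)·(16/5)³/(6·8) = -896/125 kN·m
Load 3 — point force P=-4 kN at a=16/3 m (b=L-a=8/3):
  M_3 = Pb²(3a+b)x/L³ - Pab²/L²  [x≤a] = (-4)·(8/3)²·(3·(16/3)+(8/3))·(16/5)/8³ - (-4)·(16/3)·(8/3)²/8² = -128/135 kN·m
Superposition: M = Σ M_i = -11552/3375 kN·m ≈ -3.422815 kN·m

M(16/5) = -11552/3375 kN·m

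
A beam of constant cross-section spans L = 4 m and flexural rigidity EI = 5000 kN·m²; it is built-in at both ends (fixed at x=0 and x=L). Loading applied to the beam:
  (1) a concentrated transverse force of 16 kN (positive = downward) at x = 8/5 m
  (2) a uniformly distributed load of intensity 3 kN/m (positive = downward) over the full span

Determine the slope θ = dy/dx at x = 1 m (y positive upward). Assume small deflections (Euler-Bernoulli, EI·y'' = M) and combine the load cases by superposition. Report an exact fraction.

Load 1 — point force P=16 kN at a=8/5 m (b=L-a=12/5):
  θ_1 = -Pb²x(2aL-(3a+b)x)/(2L³EI)  [x≤a] = -16·(12/5)²·1·(2·(8/5)·4-(3·(8/5)+(12/5))·1)/(2·4³·5000) = -63/78125 rad
Load 2 — uniform load w=3 kN/m over full span:
  θ_2 = -wx(L-x)(L-2x)/(12EI) = -3·1·(4-1)·(4-2·1)/(12·5000) = -3/10000 rad
Superposition: θ = Σ θ_i = -1383/1250000 rad ≈ -0.001106 rad

θ(1) = -1383/1250000 rad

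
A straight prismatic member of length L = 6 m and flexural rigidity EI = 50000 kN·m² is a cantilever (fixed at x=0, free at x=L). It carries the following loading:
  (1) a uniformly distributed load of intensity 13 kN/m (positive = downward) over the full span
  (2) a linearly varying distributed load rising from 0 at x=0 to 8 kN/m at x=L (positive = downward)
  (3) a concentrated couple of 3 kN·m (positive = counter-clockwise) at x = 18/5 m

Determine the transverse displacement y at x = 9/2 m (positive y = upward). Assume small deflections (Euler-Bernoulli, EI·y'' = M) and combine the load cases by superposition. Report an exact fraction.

y(9/2) = -6417873/160000000 m

Load 1 — uniform load w=13 kN/m over full span:
  y_1 = -wx²(x²-4Lx+6L²)/(24EI) = -13·(9/2)²·((9/2)²-4·6·(9/2)+6·6²)/(24·50000) = -180063/6400000 m
Load 2 — triangular load w₀=8 kN/m (0→w₀ over full span):
  y_2 = (w₀Lx³/12-w₀L²x²/6-w₀x⁵/(120L))/EI = (8·6·(9/2)³/12-8·6²·(9/2)²/6-8·(9/2)⁵/(120·6))/50000 = -200961/16000000 m
Load 3 — applied couple M₀=3 kN·m at a=18/5 m (b=L-a=12/5):
  y_3 = M₀a(2x-a)/(2EI)  [x>a] = 3·(18/5)·(2·(9/2)-(18/5))/(2·50000) = 729/1250000 m
Superposition: y = Σ y_i = -6417873/160000000 m ≈ -0.040112 m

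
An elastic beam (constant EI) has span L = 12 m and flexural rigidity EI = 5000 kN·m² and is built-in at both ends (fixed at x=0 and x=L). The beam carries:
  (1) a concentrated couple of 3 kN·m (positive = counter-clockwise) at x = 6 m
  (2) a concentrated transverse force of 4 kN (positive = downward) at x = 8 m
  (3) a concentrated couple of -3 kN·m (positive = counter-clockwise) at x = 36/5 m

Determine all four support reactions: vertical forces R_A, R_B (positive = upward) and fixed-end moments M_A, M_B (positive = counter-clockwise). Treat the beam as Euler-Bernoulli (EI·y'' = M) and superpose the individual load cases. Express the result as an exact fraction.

R_A = 5681/5400 kN, M_A = 3011/900 kN·m, R_B = 15919/5400 kN, M_B = -6049/900 kN·m

Load 1 — applied couple M₀=3 kN·m at a=6 m (b=L-a=6):
  R_A = 6M₀ab/L³ = 6·3·6·6/12³ = 3/8 kN
  M_A = M₀b(2a-b)/L² = 3·6·(2·6-6)/12² = 3/4 kN·m
  R_B = -6M₀ab/L³ = -6·3·6·6/12³ = -3/8 kN
  M_B = M₀a(2b-a)/L² = 3·6·(2·6-6)/12² = 3/4 kN·m
Load 2 — point force P=4 kN at a=8 m (b=L-a=4):
  R_A = Pb²(3a+b)/L³ = 4·4²·(3·8+4)/12³ = 28/27 kN
  M_A = Pab²/L² = 4·8·4²/12² = 32/9 kN·m
  R_B = Pa²(a+3b)/L³ = 4·8²·(8+3·4)/12³ = 80/27 kN
  M_B = -Pa²b/L² = -4·8²·4/12² = -64/9 kN·m
Load 3 — applied couple M₀=-3 kN·m at a=36/5 m (b=L-a=24/5):
  R_A = 6M₀ab/L³ = 6·(-3)·(36/5)·(24/5)/12³ = -9/25 kN
  M_A = M₀b(2a-b)/L² = (-3)·(24/5)·(2·(36/5)-(24/5))/12² = -24/25 kN·m
  R_B = -6M₀ab/L³ = -6·(-3)·(36/5)·(24/5)/12³ = 9/25 kN
  M_B = M₀a(2b-a)/L² = (-3)·(36/5)·(2·(24/5)-(36/5))/12² = -9/25 kN·m
Superposition: R_A = 5681/5400 kN, M_A = 3011/900 kN·m, R_B = 15919/5400 kN, M_B = -6049/900 kN·m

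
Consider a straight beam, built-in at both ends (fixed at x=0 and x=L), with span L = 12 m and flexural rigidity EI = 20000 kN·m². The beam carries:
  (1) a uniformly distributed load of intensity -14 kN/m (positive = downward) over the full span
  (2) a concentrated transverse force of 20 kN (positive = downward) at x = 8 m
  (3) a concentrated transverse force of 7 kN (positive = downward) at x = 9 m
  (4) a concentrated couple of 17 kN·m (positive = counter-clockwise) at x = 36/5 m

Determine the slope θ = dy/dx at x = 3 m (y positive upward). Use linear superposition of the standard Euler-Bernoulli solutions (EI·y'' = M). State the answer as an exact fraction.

Load 1 — uniform load w=-14 kN/m over full span:
  θ_1 = -wx(L-x)(L-2x)/(12EI) = -(-14)·3·(12-3)·(12-2·3)/(12·20000) = 189/20000 rad
Load 2 — point force P=20 kN at a=8 m (b=L-a=4):
  θ_2 = -Pb²x(2aL-(3a+b)x)/(2L³EI)  [x≤a] = -20·4²·3·(2·8·12-(3·8+4)·3)/(2·12³·20000) = -3/2000 rad
Load 3 — point force P=7 kN at a=9 m (b=L-a=3):
  θ_3 = -Pb²x(2aL-(3a+b)x)/(2L³EI)  [x≤a] = -7·3²·3·(2·9·12-(3·9+3)·3)/(2·12³·20000) = -441/1280000 rad
Load 4 — applied couple M₀=17 kN·m at a=36/5 m (b=L-a=24/5):
  θ_4 = (R_Ax²/2 - M_Ax)/EI  [x≤a] with R_A=51/25, M_A=136/25 = ((51/25)·3²/2 - (136/25)·3)/20000 = -357/1000000 rad
Superposition: θ = Σ θ_i = 231951/32000000 rad ≈ 0.007248 rad

θ(3) = 231951/32000000 rad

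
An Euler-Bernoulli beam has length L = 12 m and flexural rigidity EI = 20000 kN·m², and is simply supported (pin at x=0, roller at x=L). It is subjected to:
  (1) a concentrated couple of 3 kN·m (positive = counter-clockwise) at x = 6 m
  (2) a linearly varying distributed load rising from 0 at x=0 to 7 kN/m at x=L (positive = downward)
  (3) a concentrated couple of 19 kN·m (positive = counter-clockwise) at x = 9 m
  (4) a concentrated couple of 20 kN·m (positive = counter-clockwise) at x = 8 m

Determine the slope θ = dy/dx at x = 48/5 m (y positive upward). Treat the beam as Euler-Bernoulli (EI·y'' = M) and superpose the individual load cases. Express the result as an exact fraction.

Load 1 — applied couple M₀=3 kN·m at a=6 m (b=L-a=6):
  θ_1 = (M₀x²/(2L)-M₀(x-a)+C₁)/EI  [x>a] with C₁=M₀(3b²-L²)/(6L)=-3/2 = (3·(48/5)²/(2·12)-3·((48/5)-6)+(-3/2))/20000 = -39/1000000 rad
Load 2 — triangular load w₀=7 kN/m (0→w₀ over full span):
  θ_2 = -w₀(7L⁴-30L²x²+15x⁴)/(360LEI) = -7·(7·12⁴-30·12²·(48/5)²+15·(48/5)⁴)/(360·12·20000) = 15897/1562500 rad
Load 3 — applied couple M₀=19 kN·m at a=9 m (b=L-a=3):
  θ_3 = (M₀x²/(2L)-M₀(x-a)+C₁)/EI  [x>a] with C₁=M₀(3b²-L²)/(6L)=-247/8 = (19·(48/5)²/(2·12)-19·((48/5)-9)+(-247/8))/20000 = 6137/4000000 rad
Load 4 — applied couple M₀=20 kN·m at a=8 m (b=L-a=4):
  θ_4 = (M₀x²/(2L)-M₀(x-a)+C₁)/EI  [x>a] with C₁=M₀(3b²-L²)/(6L)=-80/3 = (20·(48/5)²/(2·12)-20·((48/5)-8)+(-80/3))/20000 = 17/18750 rad
Superposition: θ = Σ θ_i = 3772799/300000000 rad ≈ 0.012576 rad

θ(48/5) = 3772799/300000000 rad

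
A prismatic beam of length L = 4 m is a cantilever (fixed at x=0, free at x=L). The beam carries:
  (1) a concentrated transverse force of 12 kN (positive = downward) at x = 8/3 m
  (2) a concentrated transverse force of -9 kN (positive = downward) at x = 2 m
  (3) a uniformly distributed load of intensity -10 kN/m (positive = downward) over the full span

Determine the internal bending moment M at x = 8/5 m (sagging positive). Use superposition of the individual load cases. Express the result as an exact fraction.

M(8/5) = 98/5 kN·m

Load 1 — point force P=12 kN at a=8/3 m (b=L-a=4/3):
  M_1 = -P(a-x)  [x≤a] = -12·((8/3)-(8/5)) = -64/5 kN·m
Load 2 — point force P=-9 kN at a=2 m (b=L-a=2):
  M_2 = -P(a-x)  [x≤a] = -(-9)·(2-(8/5)) = 18/5 kN·m
Load 3 — uniform load w=-10 kN/m over full span:
  M_3 = -w(L-x)²/2 = -(-10)·(4-(8/5))²/2 = 144/5 kN·m
Superposition: M = Σ M_i = 98/5 kN·m ≈ 19.600000 kN·m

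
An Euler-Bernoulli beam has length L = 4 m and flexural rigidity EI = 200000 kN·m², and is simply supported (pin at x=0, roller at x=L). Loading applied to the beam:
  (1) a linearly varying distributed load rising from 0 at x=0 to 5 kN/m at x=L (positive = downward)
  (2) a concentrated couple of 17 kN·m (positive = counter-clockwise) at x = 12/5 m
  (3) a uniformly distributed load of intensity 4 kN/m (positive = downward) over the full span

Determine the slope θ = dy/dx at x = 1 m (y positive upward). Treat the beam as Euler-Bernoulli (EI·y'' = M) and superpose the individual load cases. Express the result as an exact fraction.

θ(1) = -113107/1440000000 rad

Load 1 — triangular load w₀=5 kN/m (0→w₀ over full span):
  θ_1 = -w₀(7L⁴-30L²x²+15x⁴)/(360LEI) = -5·(7·4⁴-30·4²·1²+15·1⁴)/(360·4·200000) = -1327/57600000 rad
Load 2 — applied couple M₀=17 kN·m at a=12/5 m (b=L-a=8/5):
  θ_2 = (M₀x²/(2L)+C₁)/EI  [x≤a] with C₁=M₀(3b²-L²)/(6L)=-442/75 = (17·1²/(2·4)+(-442/75))/200000 = -2261/120000000 rad
Load 3 — uniform load w=4 kN/m over full span:
  θ_3 = -w(L³-6Lx²+4x³)/(24EI) = -4·(4³-6·4·1²+4·1³)/(24·200000) = -11/300000 rad
Superposition: θ = Σ θ_i = -113107/1440000000 rad ≈ -0.000079 rad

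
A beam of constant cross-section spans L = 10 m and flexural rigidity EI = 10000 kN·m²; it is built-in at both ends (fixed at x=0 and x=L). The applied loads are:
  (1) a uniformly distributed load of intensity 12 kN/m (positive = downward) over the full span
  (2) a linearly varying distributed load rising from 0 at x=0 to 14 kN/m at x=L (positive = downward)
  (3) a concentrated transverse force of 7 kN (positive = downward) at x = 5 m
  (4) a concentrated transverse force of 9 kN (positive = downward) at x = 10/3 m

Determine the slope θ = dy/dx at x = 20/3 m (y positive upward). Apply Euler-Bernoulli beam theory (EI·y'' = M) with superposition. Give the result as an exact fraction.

θ(20/3) = 2593/194400 rad

Load 1 — uniform load w=12 kN/m over full span:
  θ_1 = -wx(L-x)(L-2x)/(12EI) = -12·(20/3)·(10-(20/3))·(10-2·(20/3))/(12·10000) = 1/135 rad
Load 2 — triangular load w₀=14 kN/m (0→w₀ over full span):
  θ_2 = -w₀(2x(L-x)(L-2x)(x+2L)+x²(L-x)²)/(120LEI) = -14·(2·(20/3)·(10-(20/3))·(10-2·(20/3))·((20/3)+2·10)+(20/3)²·(10-(20/3))²)/(120·10·10000) = 49/12150 rad
Load 3 — point force P=7 kN at a=5 m (b=L-a=5):
  θ_3 = Pa²(L-x)(2bL-(3b+a)(L-x))/(2L³EI)  [x>a] = 7·5²·(10-(20/3))·(2·5·10-(3·5+5)·(10-(20/3)))/(2·10³·10000) = 7/7200 rad
Load 4 — point force P=9 kN at a=10/3 m (b=L-a=20/3):
  θ_4 = Pa²(L-x)(2bL-(3b+a)(L-x))/(2L³EI)  [x>a] = 9·(10/3)²·(10-(20/3))·(2·(20/3)·10-(3·(20/3)+(10/3))·(10-(20/3)))/(2·10³·10000) = 1/1080 rad
Superposition: θ = Σ θ_i = 2593/194400 rad ≈ 0.013338 rad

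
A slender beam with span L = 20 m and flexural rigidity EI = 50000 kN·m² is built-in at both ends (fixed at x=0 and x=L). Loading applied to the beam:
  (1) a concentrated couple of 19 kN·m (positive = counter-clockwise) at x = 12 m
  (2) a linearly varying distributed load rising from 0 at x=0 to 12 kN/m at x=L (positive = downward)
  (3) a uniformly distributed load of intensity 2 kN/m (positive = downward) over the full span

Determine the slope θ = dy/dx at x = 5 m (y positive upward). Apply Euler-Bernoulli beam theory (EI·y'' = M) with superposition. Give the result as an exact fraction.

Load 1 — applied couple M₀=19 kN·m at a=12 m (b=L-a=8):
  θ_1 = (R_Ax²/2 - M_Ax)/EI  [x≤a] with R_A=171/125, M_A=152/25 = ((171/125)·5²/2 - (152/25)·5)/50000 = -133/500000 rad
Load 2 — triangular load w₀=12 kN/m (0→w₀ over full span):
  θ_2 = -w₀(2x(L-x)(L-2x)(x+2L)+x²(L-x)²)/(120LEI) = -12·(2·5·(20-5)·(20-2·5)·(5+2·20)+5²·(20-5)²)/(120·20·50000) = -117/16000 rad
Load 3 — uniform load w=2 kN/m over full span:
  θ_3 = -wx(L-x)(L-2x)/(12EI) = -2·5·(20-5)·(20-2·5)/(12·50000) = -1/400 rad
Superposition: θ = Σ θ_i = -20157/2000000 rad ≈ -0.010079 rad

θ(5) = -20157/2000000 rad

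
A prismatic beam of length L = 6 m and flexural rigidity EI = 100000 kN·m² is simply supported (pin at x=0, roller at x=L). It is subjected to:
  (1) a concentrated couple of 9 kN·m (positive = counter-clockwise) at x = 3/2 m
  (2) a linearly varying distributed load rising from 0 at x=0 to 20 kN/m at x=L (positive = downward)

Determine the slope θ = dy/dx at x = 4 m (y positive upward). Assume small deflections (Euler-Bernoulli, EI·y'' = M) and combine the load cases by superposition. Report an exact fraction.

Load 1 — applied couple M₀=9 kN·m at a=3/2 m (b=L-a=9/2):
  θ_1 = (M₀x²/(2L)-M₀(x-a)+C₁)/EI  [x>a] with C₁=M₀(3b²-L²)/(6L)=99/16 = (9·4²/(2·6)-9·(4-(3/2))+(99/16))/100000 = -69/1600000 rad
Load 2 — triangular load w₀=20 kN/m (0→w₀ over full span):
  θ_2 = -w₀(7L⁴-30L²x²+15x⁴)/(360LEI) = -20·(7·6⁴-30·6²·4²+15·4⁴)/(360·6·100000) = 91/225000 rad
Superposition: θ = Σ θ_i = 5203/14400000 rad ≈ 0.000361 rad

θ(4) = 5203/14400000 rad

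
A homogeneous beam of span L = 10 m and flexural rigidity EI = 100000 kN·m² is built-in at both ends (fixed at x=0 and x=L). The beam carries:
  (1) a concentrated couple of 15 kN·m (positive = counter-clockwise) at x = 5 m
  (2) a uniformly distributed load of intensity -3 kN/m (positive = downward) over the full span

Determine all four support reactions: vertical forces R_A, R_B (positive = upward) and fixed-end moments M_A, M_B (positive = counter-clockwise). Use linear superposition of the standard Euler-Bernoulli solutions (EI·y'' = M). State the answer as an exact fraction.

Load 1 — applied couple M₀=15 kN·m at a=5 m (b=L-a=5):
  R_A = 6M₀ab/L³ = 6·15·5·5/10³ = 9/4 kN
  M_A = M₀b(2a-b)/L² = 15·5·(2·5-5)/10² = 15/4 kN·m
  R_B = -6M₀ab/L³ = -6·15·5·5/10³ = -9/4 kN
  M_B = M₀a(2b-a)/L² = 15·5·(2·5-5)/10² = 15/4 kN·m
Load 2 — uniform load w=-3 kN/m over full span:
  R_A = wL/2 = (-3)·10/2 = -15 kN
  M_A = wL²/12 = (-3)·10²/12 = -25 kN·m
  R_B = wL/2 = (-3)·10/2 = -15 kN
  M_B = -wL²/12 = -(-3)·10²/12 = 25 kN·m
Superposition: R_A = -51/4 kN, M_A = -85/4 kN·m, R_B = -69/4 kN, M_B = 115/4 kN·m

R_A = -51/4 kN, M_A = -85/4 kN·m, R_B = -69/4 kN, M_B = 115/4 kN·m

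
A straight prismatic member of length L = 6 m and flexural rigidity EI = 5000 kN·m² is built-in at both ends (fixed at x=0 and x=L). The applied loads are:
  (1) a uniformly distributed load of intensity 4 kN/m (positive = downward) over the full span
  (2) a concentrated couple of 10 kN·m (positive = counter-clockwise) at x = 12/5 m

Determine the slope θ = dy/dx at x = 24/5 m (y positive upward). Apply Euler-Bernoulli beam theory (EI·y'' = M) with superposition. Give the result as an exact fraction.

θ(24/5) = 3/3125 rad

Load 1 — uniform load w=4 kN/m over full span:
  θ_1 = -wx(L-x)(L-2x)/(12EI) = -4·(24/5)·(6-(24/5))·(6-2·(24/5))/(12·5000) = 108/78125 rad
Load 2 — applied couple M₀=10 kN·m at a=12/5 m (b=L-a=18/5):
  θ_2 = (R_Ax²/2 - M_Ax - M₀(x-a))/EI  [x>a] with R_A=12/5, M_A=6/5 = ((12/5)·(24/5)²/2 - (6/5)·(24/5) - 10·((24/5)-(12/5)))/5000 = -33/78125 rad
Superposition: θ = Σ θ_i = 3/3125 rad ≈ 0.000960 rad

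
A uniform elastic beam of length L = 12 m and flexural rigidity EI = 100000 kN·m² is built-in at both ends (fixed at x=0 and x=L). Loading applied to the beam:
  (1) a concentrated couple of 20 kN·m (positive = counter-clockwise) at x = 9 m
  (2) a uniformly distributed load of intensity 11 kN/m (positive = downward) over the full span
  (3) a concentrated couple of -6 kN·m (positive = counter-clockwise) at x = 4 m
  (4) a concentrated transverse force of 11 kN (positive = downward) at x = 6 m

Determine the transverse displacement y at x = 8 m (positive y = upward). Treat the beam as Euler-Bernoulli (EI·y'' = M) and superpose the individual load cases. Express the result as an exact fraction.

y(8) = -1331/225000 m

Load 1 — applied couple M₀=20 kN·m at a=9 m (b=L-a=3):
  y_1 = (R_Ax³/6 - M_Ax²/2)/EI  [x≤a] with R_A=15/8, M_A=25/4 = ((15/8)·8³/6 - (25/4)·8²/2)/100000 = -1/2500 m
Load 2 — uniform load w=11 kN/m over full span:
  y_2 = -wx²(L-x)²/(24EI) = -11·8²·(12-8)²/(24·100000) = -44/9375 m
Load 3 — applied couple M₀=-6 kN·m at a=4 m (b=L-a=8):
  y_3 = (R_Ax³/6 - M_Ax²/2 - M₀(x-a)²/2)/EI  [x>a] with R_A=-2/3, M_A=0 = ((-2/3)·8³/6 - 0·8²/2 - (-6)·(8-4)²/2)/100000 = -1/11250 m
Load 4 — point force P=11 kN at a=6 m (b=L-a=6):
  y_4 = -Pa²(L-x)²(3bL-(3b+a)(L-x))/(6L³EI)  [x>a] = -11·6²·(12-8)²·(3·6·12-(3·6+6)·(12-8))/(6·12³·100000) = -11/15000 m
Superposition: y = Σ y_i = -1331/225000 m ≈ -0.005916 m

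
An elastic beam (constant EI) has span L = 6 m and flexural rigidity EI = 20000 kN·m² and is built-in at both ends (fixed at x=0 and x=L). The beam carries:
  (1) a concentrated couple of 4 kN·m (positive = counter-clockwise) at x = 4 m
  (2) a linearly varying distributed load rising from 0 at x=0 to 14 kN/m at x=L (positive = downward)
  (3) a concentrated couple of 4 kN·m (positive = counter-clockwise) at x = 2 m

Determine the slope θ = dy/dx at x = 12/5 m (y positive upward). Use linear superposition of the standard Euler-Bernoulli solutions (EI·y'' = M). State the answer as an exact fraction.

Load 1 — applied couple M₀=4 kN·m at a=4 m (b=L-a=2):
  θ_1 = (R_Ax²/2 - M_Ax)/EI  [x≤a] with R_A=8/9, M_A=4/3 = ((8/9)·(12/5)²/2 - (4/3)·(12/5))/20000 = -1/31250 rad
Load 2 — triangular load w₀=14 kN/m (0→w₀ over full span):
  θ_2 = -w₀(2x(L-x)(L-2x)(x+2L)+x²(L-x)²)/(120LEI) = -14·(2·(12/5)·(6-(12/5))·(6-2·(12/5))·((12/5)+2·6)+(12/5)²·(6-(12/5))²)/(120·6·20000) = -567/1562500 rad
Load 3 — applied couple M₀=4 kN·m at a=2 m (b=L-a=4):
  θ_3 = (R_Ax²/2 - M_Ax - M₀(x-a))/EI  [x>a] with R_A=8/9, M_A=0 = ((8/9)·(12/5)²/2 - 0·(12/5) - 4·((12/5)-2))/20000 = 3/62500 rad
Superposition: θ = Σ θ_i = -271/781250 rad ≈ -0.000347 rad

θ(12/5) = -271/781250 rad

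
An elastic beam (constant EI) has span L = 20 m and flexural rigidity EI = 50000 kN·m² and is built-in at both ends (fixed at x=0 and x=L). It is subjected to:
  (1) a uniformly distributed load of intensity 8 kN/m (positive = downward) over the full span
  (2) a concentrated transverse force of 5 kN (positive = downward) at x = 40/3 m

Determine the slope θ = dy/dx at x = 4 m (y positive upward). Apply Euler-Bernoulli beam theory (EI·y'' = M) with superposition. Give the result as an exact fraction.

Load 1 — uniform load w=8 kN/m over full span:
  θ_1 = -wx(L-x)(L-2x)/(12EI) = -8·4·(20-4)·(20-2·4)/(12·50000) = -32/3125 rad
Load 2 — point force P=5 kN at a=40/3 m (b=L-a=20/3):
  θ_2 = -Pb²x(2aL-(3a+b)x)/(2L³EI)  [x≤a] = -5·(20/3)²·4·(2·(40/3)·20-(3·(40/3)+(20/3))·4)/(2·20³·50000) = -13/33750 rad
Superposition: θ = Σ θ_i = -1793/168750 rad ≈ -0.010625 rad

θ(4) = -1793/168750 rad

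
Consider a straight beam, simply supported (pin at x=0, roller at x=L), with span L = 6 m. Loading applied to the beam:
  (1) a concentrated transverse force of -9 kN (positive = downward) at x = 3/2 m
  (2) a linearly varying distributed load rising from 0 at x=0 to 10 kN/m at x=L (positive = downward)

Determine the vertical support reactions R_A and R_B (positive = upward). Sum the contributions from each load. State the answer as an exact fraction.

Load 1 — point force P=-9 kN at a=3/2 m (b=L-a=9/2):
  R_A = Pb/L = (-9)·(9/2)/6 = -27/4 kN
  R_B = Pa/L = (-9)·(3/2)/6 = -9/4 kN
Load 2 — triangular load w₀=10 kN/m (0→w₀ over full span):
  R_A = w₀L/6 = 10·6/6 = 10 kN
  R_B = w₀L/3 = 10·6/3 = 20 kN
Superposition: R_A = 13/4 kN, R_B = 71/4 kN

R_A = 13/4 kN, R_B = 71/4 kN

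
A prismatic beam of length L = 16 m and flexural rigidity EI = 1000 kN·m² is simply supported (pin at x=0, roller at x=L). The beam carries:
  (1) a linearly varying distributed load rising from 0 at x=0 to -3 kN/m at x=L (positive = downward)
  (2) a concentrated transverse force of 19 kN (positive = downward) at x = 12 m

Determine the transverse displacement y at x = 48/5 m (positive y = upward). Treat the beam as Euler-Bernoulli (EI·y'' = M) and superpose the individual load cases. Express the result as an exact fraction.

Load 1 — triangular load w₀=-3 kN/m (0→w₀ over full span):
  y_1 = -w₀x(7L⁴-10L²x²+3x⁴)/(360LEI) = -(-3)·(48/5)·(7·16⁴-10·16²·(48/5)²+3·(48/5)⁴)/(360·16·1000) = 2424832/1953125 m
Load 2 — point force P=19 kN at a=12 m (b=L-a=4):
  y_2 = -Pbx(L²-b²-x²)/(6LEI)  [x≤a] = -19·4·(48/5)·(16²-4²-(48/5)²)/(6·16·1000) = -17556/15625 m
Superposition: y = Σ y_i = 230332/1953125 m ≈ 0.117930 m

y(48/5) = 230332/1953125 m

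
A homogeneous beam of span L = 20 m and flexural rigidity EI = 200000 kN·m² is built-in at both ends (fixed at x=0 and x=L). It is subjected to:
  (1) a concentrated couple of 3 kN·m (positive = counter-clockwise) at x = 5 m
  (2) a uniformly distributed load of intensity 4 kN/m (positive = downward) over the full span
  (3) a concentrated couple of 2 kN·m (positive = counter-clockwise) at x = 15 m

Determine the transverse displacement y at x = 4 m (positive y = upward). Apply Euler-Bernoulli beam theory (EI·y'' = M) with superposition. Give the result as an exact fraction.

Load 1 — applied couple M₀=3 kN·m at a=5 m (b=L-a=15):
  y_1 = (R_Ax³/6 - M_Ax²/2)/EI  [x≤a] with R_A=27/160, M_A=-9/16 = ((27/160)·4³/6 - (-9/16)·4²/2)/200000 = 63/2000000 m
Load 2 — uniform load w=4 kN/m over full span:
  y_2 = -wx²(L-x)²/(24EI) = -4·4²·(20-4)²/(24·200000) = -32/9375 m
Load 3 — applied couple M₀=2 kN·m at a=15 m (b=L-a=5):
  y_3 = (R_Ax³/6 - M_Ax²/2)/EI  [x≤a] with R_A=9/80, M_A=5/8 = ((9/80)·4³/6 - (5/8)·4²/2)/200000 = -19/1000000 m
Superposition: y = Σ y_i = -4081/1200000 m ≈ -0.003401 m

y(4) = -4081/1200000 m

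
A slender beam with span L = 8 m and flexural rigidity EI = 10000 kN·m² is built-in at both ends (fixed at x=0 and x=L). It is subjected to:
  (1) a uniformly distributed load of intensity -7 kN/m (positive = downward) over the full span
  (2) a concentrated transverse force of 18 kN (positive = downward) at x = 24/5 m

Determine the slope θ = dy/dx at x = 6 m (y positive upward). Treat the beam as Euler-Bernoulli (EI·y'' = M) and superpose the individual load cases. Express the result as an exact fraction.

θ(6) = -77/78125 rad

Load 1 — uniform load w=-7 kN/m over full span:
  θ_1 = -wx(L-x)(L-2x)/(12EI) = -(-7)·6·(8-6)·(8-2·6)/(12·10000) = -7/2500 rad
Load 2 — point force P=18 kN at a=24/5 m (b=L-a=16/5):
  θ_2 = Pa²(L-x)(2bL-(3b+a)(L-x))/(2L³EI)  [x>a] = 18·(24/5)²·(8-6)·(2·(16/5)·8-(3·(16/5)+(24/5))·(8-6))/(2·8³·10000) = 567/312500 rad
Superposition: θ = Σ θ_i = -77/78125 rad ≈ -0.000986 rad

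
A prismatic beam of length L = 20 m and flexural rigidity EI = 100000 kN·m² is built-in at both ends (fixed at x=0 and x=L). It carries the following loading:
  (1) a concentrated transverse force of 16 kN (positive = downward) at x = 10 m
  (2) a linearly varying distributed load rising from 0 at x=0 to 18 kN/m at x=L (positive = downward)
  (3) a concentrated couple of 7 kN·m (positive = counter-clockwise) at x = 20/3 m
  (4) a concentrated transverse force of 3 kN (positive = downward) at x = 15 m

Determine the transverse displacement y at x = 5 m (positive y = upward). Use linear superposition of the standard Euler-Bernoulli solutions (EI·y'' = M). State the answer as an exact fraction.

y(5) = -51781/2304000 m

Load 1 — point force P=16 kN at a=10 m (b=L-a=10):
  y_1 = -Pb²x²(3aL-(3a+b)x)/(6L³EI)  [x≤a] = -16·10²·5²·(3·10·20-(3·10+10)·5)/(6·20³·100000) = -1/300 m
Load 2 — triangular load w₀=18 kN/m (0→w₀ over full span):
  y_2 = -w₀x²(L-x)²(x+2L)/(120LEI) = -18·5²·(20-5)²·(5+2·20)/(120·20·100000) = -243/12800 m
Load 3 — applied couple M₀=7 kN·m at a=20/3 m (b=L-a=40/3):
  y_3 = (R_Ax³/6 - M_Ax²/2)/EI  [x≤a] with R_A=7/15, M_A=0 = ((7/15)·5³/6 - 0·5²/2)/100000 = 7/72000 m
Load 4 — point force P=3 kN at a=15 m (b=L-a=5):
  y_4 = -Pb²x²(3aL-(3a+b)x)/(6L³EI)  [x≤a] = -3·5²·5²·(3·15·20-(3·15+5)·5)/(6·20³·100000) = -13/51200 m
Superposition: y = Σ y_i = -51781/2304000 m ≈ -0.022474 m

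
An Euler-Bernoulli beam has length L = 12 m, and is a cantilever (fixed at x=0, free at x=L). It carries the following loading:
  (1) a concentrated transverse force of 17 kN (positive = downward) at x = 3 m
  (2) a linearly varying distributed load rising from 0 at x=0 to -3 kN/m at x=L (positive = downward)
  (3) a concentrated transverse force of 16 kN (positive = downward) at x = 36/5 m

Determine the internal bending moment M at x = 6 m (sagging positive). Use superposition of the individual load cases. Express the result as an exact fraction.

M(6) = 129/5 kN·m

Load 1 — point force P=17 kN at a=3 m (b=L-a=9):
  M_1 = 0  [x>a] = 0 kN·m
Load 2 — triangular load w₀=-3 kN/m (0→w₀ over full span):
  M_2 = w₀Lx/2 - w₀L²/3 - w₀x³/(6L) = (-3)·12·6/2 - (-3)·12²/3 - (-3)·6³/(6·12) = 45 kN·m
Load 3 — point force P=16 kN at a=36/5 m (b=L-a=24/5):
  M_3 = -P(a-x)  [x≤a] = -16·((36/5)-6) = -96/5 kN·m
Superposition: M = Σ M_i = 129/5 kN·m ≈ 25.800000 kN·m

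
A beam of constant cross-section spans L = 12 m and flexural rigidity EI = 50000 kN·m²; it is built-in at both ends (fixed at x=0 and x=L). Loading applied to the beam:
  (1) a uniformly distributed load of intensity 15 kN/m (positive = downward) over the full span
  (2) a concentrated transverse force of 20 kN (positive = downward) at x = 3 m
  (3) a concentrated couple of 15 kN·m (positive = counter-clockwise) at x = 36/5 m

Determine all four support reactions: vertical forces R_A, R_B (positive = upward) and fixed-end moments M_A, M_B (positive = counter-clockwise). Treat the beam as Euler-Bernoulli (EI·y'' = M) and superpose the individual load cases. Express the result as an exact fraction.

Load 1 — uniform load w=15 kN/m over full span:
  R_A = wL/2 = 15·12/2 = 90 kN
  M_A = wL²/12 = 15·12²/12 = 180 kN·m
  R_B = wL/2 = 15·12/2 = 90 kN
  M_B = -wL²/12 = -15·12²/12 = -180 kN·m
Load 2 — point force P=20 kN at a=3 m (b=L-a=9):
  R_A = Pb²(3a+b)/L³ = 20·9²·(3·3+9)/12³ = 135/8 kN
  M_A = Pab²/L² = 20·3·9²/12² = 135/4 kN·m
  R_B = Pa²(a+3b)/L³ = 20·3²·(3+3·9)/12³ = 25/8 kN
  M_B = -Pa²b/L² = -20·3²·9/12² = -45/4 kN·m
Load 3 — applied couple M₀=15 kN·m at a=36/5 m (b=L-a=24/5):
  R_A = 6M₀ab/L³ = 6·15·(36/5)·(24/5)/12³ = 9/5 kN
  M_A = M₀b(2a-b)/L² = 15·(24/5)·(2·(36/5)-(24/5))/12² = 24/5 kN·m
  R_B = -6M₀ab/L³ = -6·15·(36/5)·(24/5)/12³ = -9/5 kN
  M_B = M₀a(2b-a)/L² = 15·(36/5)·(2·(24/5)-(36/5))/12² = 9/5 kN·m
Superposition: R_A = 4347/40 kN, M_A = 4371/20 kN·m, R_B = 3653/40 kN, M_B = -3789/20 kN·m

R_A = 4347/40 kN, M_A = 4371/20 kN·m, R_B = 3653/40 kN, M_B = -3789/20 kN·m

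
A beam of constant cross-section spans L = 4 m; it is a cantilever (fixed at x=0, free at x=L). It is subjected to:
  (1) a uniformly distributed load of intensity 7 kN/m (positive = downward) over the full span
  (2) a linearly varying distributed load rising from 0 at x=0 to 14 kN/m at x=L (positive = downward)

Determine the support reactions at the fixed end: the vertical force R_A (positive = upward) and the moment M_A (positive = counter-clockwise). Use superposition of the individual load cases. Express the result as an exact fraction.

R_A = 56 kN, M_A = 392/3 kN·m

Load 1 — uniform load w=7 kN/m over full span:
  R_A = wL = 7·4 = 28 kN
  M_A = wL²/2 = 7·4²/2 = 56 kN·m
Load 2 — triangular load w₀=14 kN/m (0→w₀ over full span):
  R_A = w₀L/2 = 14·4/2 = 28 kN
  M_A = w₀L²/3 = 14·4²/3 = 224/3 kN·m
Superposition: R_A = 56 kN, M_A = 392/3 kN·m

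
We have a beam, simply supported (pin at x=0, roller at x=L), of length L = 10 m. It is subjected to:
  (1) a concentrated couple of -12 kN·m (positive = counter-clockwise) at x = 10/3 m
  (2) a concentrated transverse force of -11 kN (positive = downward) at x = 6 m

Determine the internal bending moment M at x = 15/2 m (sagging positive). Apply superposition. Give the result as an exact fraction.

M(15/2) = -27/2 kN·m

Load 1 — applied couple M₀=-12 kN·m at a=10/3 m (b=L-a=20/3):
  M_1 = M₀x/L - M₀  [x>a] = (-12)·(15/2)/10 - (-12) = 3 kN·m
Load 2 — point force P=-11 kN at a=6 m (b=L-a=4):
  M_2 = Pa(L-x)/L  [x>a] = (-11)·6·(10-(15/2))/10 = -33/2 kN·m
Superposition: M = Σ M_i = -27/2 kN·m ≈ -13.500000 kN·m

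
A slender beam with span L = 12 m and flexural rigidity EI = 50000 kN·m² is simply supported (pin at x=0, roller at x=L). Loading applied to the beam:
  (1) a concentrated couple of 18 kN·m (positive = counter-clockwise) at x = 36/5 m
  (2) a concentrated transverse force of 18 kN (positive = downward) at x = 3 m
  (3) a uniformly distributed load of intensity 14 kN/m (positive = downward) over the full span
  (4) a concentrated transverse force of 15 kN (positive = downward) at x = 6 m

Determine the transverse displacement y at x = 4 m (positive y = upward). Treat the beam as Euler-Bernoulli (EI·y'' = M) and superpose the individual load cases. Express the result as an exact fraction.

y(4) = -158633/1875000 m

Load 1 — applied couple M₀=18 kN·m at a=36/5 m (b=L-a=24/5):
  y_1 = (M₀x³/(6L)+C₁x)/EI  [x≤a] with C₁=M₀(3b²-L²)/(6L)=-468/25 = (18·4³/(6·12)+(-468/25)·4)/50000 = -92/78125 m
Load 2 — point force P=18 kN at a=3 m (b=L-a=9):
  y_2 = -Pa(L-x)(2Lx-a²-x²)/(6LEI)  [x>a] = -18·3·(12-4)·(2·12·4-3²-4²)/(6·12·50000) = -213/25000 m
Load 3 — uniform load w=14 kN/m over full span:
  y_3 = -wx(L³-2Lx²+x³)/(24EI) = -14·4·(12³-2·12·4²+4³)/(24·50000) = -616/9375 m
Load 4 — point force P=15 kN at a=6 m (b=L-a=6):
  y_4 = -Pbx(L²-b²-x²)/(6LEI)  [x≤a] = -15·6·4·(12²-6²-4²)/(6·12·50000) = -23/2500 m
Superposition: y = Σ y_i = -158633/1875000 m ≈ -0.084604 m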